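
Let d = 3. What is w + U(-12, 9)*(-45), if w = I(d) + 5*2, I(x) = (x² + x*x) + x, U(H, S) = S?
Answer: -374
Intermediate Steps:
I(x) = x + 2*x² (I(x) = (x² + x²) + x = 2*x² + x = x + 2*x²)
w = 31 (w = 3*(1 + 2*3) + 5*2 = 3*(1 + 6) + 10 = 3*7 + 10 = 21 + 10 = 31)
w + U(-12, 9)*(-45) = 31 + 9*(-45) = 31 - 405 = -374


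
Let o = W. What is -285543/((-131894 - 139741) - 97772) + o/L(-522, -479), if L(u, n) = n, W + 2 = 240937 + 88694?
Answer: -121630484906/176945953 ≈ -687.39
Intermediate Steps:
W = 329629 (W = -2 + (240937 + 88694) = -2 + 329631 = 329629)
o = 329629
-285543/((-131894 - 139741) - 97772) + o/L(-522, -479) = -285543/((-131894 - 139741) - 97772) + 329629/(-479) = -285543/(-271635 - 97772) + 329629*(-1/479) = -285543/(-369407) - 329629/479 = -285543*(-1/369407) - 329629/479 = 285543/369407 - 329629/479 = -121630484906/176945953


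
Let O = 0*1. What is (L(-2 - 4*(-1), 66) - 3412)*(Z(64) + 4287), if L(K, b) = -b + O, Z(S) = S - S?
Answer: -14910186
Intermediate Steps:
Z(S) = 0
O = 0
L(K, b) = -b (L(K, b) = -b + 0 = -b)
(L(-2 - 4*(-1), 66) - 3412)*(Z(64) + 4287) = (-1*66 - 3412)*(0 + 4287) = (-66 - 3412)*4287 = -3478*4287 = -14910186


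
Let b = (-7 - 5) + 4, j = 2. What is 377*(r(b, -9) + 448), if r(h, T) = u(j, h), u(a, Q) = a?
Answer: 169650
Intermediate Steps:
b = -8 (b = -12 + 4 = -8)
r(h, T) = 2
377*(r(b, -9) + 448) = 377*(2 + 448) = 377*450 = 169650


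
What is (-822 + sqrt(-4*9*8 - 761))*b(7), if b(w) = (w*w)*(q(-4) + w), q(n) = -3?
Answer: -161112 + 196*I*sqrt(1049) ≈ -1.6111e+5 + 6348.1*I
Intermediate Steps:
b(w) = w**2*(-3 + w) (b(w) = (w*w)*(-3 + w) = w**2*(-3 + w))
(-822 + sqrt(-4*9*8 - 761))*b(7) = (-822 + sqrt(-4*9*8 - 761))*(7**2*(-3 + 7)) = (-822 + sqrt(-36*8 - 761))*(49*4) = (-822 + sqrt(-288 - 761))*196 = (-822 + sqrt(-1049))*196 = (-822 + I*sqrt(1049))*196 = -161112 + 196*I*sqrt(1049)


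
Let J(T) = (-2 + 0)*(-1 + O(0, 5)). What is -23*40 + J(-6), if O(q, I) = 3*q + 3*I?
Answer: -948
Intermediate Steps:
O(q, I) = 3*I + 3*q
J(T) = -28 (J(T) = (-2 + 0)*(-1 + (3*5 + 3*0)) = -2*(-1 + (15 + 0)) = -2*(-1 + 15) = -2*14 = -28)
-23*40 + J(-6) = -23*40 - 28 = -920 - 28 = -948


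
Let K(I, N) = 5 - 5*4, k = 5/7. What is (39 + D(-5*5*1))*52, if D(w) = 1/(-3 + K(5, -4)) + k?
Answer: 129922/63 ≈ 2062.3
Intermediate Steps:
k = 5/7 (k = 5*(⅐) = 5/7 ≈ 0.71429)
K(I, N) = -15 (K(I, N) = 5 - 20 = -15)
D(w) = 83/126 (D(w) = 1/(-3 - 15) + 5/7 = 1/(-18) + 5/7 = -1/18 + 5/7 = 83/126)
(39 + D(-5*5*1))*52 = (39 + 83/126)*52 = (4997/126)*52 = 129922/63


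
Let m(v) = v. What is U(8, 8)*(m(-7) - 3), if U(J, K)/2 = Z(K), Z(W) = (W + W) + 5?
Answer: -420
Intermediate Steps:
Z(W) = 5 + 2*W (Z(W) = 2*W + 5 = 5 + 2*W)
U(J, K) = 10 + 4*K (U(J, K) = 2*(5 + 2*K) = 10 + 4*K)
U(8, 8)*(m(-7) - 3) = (10 + 4*8)*(-7 - 3) = (10 + 32)*(-10) = 42*(-10) = -420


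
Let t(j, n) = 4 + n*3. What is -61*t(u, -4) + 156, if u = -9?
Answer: 644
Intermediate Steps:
t(j, n) = 4 + 3*n
-61*t(u, -4) + 156 = -61*(4 + 3*(-4)) + 156 = -61*(4 - 12) + 156 = -61*(-8) + 156 = 488 + 156 = 644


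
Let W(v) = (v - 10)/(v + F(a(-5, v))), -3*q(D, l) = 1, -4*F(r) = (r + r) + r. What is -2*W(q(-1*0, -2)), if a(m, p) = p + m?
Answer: 62/11 ≈ 5.6364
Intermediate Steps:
a(m, p) = m + p
F(r) = -3*r/4 (F(r) = -((r + r) + r)/4 = -(2*r + r)/4 = -3*r/4)
q(D, l) = -⅓ (q(D, l) = -⅓*1 = -⅓)
W(v) = (-10 + v)/(15/4 + v/4) (W(v) = (v - 10)/(v - 3*(-5 + v)/4) = (-10 + v)/(v + (15/4 - 3*v/4)) = (-10 + v)/(15/4 + v/4))
-2*W(q(-1*0, -2)) = -8*(-10 - ⅓)/(15 - ⅓) = -8*(-31)/(44/3*3) = -8*3*(-31)/(44*3) = -2*(-31/11) = 62/11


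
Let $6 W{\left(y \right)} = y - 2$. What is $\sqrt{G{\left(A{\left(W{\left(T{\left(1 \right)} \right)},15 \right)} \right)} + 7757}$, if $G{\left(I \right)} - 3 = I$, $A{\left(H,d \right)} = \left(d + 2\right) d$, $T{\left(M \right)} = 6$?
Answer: $\sqrt{8015} \approx 89.526$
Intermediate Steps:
$W{\left(y \right)} = - \frac{1}{3} + \frac{y}{6}$ ($W{\left(y \right)} = \frac{y - 2}{6} = \frac{-2 + y}{6} = - \frac{1}{3} + \frac{y}{6}$)
$A{\left(H,d \right)} = d \left(2 + d\right)$ ($A{\left(H,d \right)} = \left(2 + d\right) d = d \left(2 + d\right)$)
$G{\left(I \right)} = 3 + I$
$\sqrt{G{\left(A{\left(W{\left(T{\left(1 \right)} \right)},15 \right)} \right)} + 7757} = \sqrt{\left(3 + 15 \left(2 + 15\right)\right) + 7757} = \sqrt{\left(3 + 15 \cdot 17\right) + 7757} = \sqrt{\left(3 + 255\right) + 7757} = \sqrt{258 + 7757} = \sqrt{8015}$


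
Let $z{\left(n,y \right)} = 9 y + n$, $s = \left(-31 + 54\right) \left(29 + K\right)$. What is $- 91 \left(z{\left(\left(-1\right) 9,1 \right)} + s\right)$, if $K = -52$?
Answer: $48139$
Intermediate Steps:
$s = -529$ ($s = \left(-31 + 54\right) \left(29 - 52\right) = 23 \left(-23\right) = -529$)
$z{\left(n,y \right)} = n + 9 y$
$- 91 \left(z{\left(\left(-1\right) 9,1 \right)} + s\right) = - 91 \left(\left(\left(-1\right) 9 + 9 \cdot 1\right) - 529\right) = - 91 \left(\left(-9 + 9\right) - 529\right) = - 91 \left(0 - 529\right) = \left(-91\right) \left(-529\right) = 48139$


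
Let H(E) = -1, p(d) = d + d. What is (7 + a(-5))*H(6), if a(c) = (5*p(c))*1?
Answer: 43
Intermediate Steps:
p(d) = 2*d
a(c) = 10*c (a(c) = (5*(2*c))*1 = (10*c)*1 = 10*c)
(7 + a(-5))*H(6) = (7 + 10*(-5))*(-1) = (7 - 50)*(-1) = -43*(-1) = 43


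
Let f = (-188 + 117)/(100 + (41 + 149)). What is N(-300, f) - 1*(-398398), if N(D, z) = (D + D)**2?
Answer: 758398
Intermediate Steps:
f = -71/290 (f = -71/(100 + 190) = -71/290 ≈ -0.24483)
N(D, z) = 4*D**2 (N(D, z) = (2*D)**2 = 4*D**2)
N(-300, f) - 1*(-398398) = 4*(-300)**2 - 1*(-398398) = 4*90000 + 398398 = 360000 + 398398 = 758398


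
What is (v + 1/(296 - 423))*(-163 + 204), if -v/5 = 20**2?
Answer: -10414041/127 ≈ -82000.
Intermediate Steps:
v = -2000 (v = -5*20**2 = -5*400 = -2000)
(v + 1/(296 - 423))*(-163 + 204) = (-2000 + 1/(296 - 423))*(-163 + 204) = (-2000 + 1/(-127))*41 = (-2000 - 1/127)*41 = -254001/127*41 = -10414041/127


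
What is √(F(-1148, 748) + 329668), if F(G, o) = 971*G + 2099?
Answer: I*√782941 ≈ 884.84*I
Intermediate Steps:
F(G, o) = 2099 + 971*G
√(F(-1148, 748) + 329668) = √((2099 + 971*(-1148)) + 329668) = √((2099 - 1114708) + 329668) = √(-1112609 + 329668) = √(-782941) = I*√782941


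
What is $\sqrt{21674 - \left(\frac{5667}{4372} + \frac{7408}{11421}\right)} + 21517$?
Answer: $21517 + \frac{\sqrt{166772199655745265}}{2774034} \approx 21664.0$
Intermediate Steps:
$\sqrt{21674 - \left(\frac{5667}{4372} + \frac{7408}{11421}\right)} + 21517 = \sqrt{21674 - \frac{97110583}{49932612}} + 21517 = \sqrt{\frac{1082142321905}{49932612}} + 21517 = \frac{\sqrt{166772199655745265}}{2774034} + 21517 = 21517 + \frac{\sqrt{166772199655745265}}{2774034}$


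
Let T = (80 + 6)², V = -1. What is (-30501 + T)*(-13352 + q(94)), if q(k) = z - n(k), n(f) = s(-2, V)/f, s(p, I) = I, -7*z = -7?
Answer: 28996613265/94 ≈ 3.0847e+8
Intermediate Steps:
z = 1 (z = -⅐*(-7) = 1)
n(f) = -1/f
T = 7396 (T = 86² = 7396)
q(k) = 1 + 1/k (q(k) = 1 - (-1)/k = 1 + 1/k)
(-30501 + T)*(-13352 + q(94)) = (-30501 + 7396)*(-13352 + (1 + 94)/94) = -23105*(-13352 + (1/94)*95) = -23105*(-13352 + 95/94) = -23105*(-1254993/94) = 28996613265/94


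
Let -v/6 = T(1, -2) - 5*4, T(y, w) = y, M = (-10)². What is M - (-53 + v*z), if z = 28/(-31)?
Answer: 7935/31 ≈ 255.97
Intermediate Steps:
M = 100
z = -28/31 (z = 28*(-1/31) = -28/31 ≈ -0.90323)
v = 114 (v = -6*(1 - 5*4) = -6*(1 - 20) = -6*(-19) = 114)
M - (-53 + v*z) = 100 - (-53 + 114*(-28/31)) = 100 - (-53 - 3192/31) = 100 - 1*(-4835/31) = 100 + 4835/31 = 7935/31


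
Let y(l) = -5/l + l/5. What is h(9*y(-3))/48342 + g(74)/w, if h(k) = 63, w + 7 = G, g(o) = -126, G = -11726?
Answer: 108417/9003122 ≈ 0.012042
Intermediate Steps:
y(l) = -5/l + l/5 (y(l) = -5/l + l*(1/5) = -5/l + l/5)
w = -11733 (w = -7 - 11726 = -11733)
h(9*y(-3))/48342 + g(74)/w = 63/48342 - 126/(-11733) = 63*(1/48342) - 126*(-1/11733) = 3/2302 + 42/3911 = 108417/9003122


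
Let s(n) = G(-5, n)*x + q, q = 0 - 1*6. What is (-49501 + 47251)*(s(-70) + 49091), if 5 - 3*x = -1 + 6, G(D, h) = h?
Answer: -110441250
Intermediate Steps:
q = -6 (q = 0 - 6 = -6)
x = 0 (x = 5/3 - (-1 + 6)/3 = 5/3 - ⅓*5 = 5/3 - 5/3 = 0)
s(n) = -6 (s(n) = n*0 - 6 = 0 - 6 = -6)
(-49501 + 47251)*(s(-70) + 49091) = (-49501 + 47251)*(-6 + 49091) = -2250*49085 = -110441250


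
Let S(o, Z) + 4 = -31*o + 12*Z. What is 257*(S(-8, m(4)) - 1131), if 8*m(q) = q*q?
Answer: -221791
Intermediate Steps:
m(q) = q**2/8 (m(q) = (q*q)/8 = q**2/8)
S(o, Z) = -4 - 31*o + 12*Z (S(o, Z) = -4 + (-31*o + 12*Z) = -4 - 31*o + 12*Z)
257*(S(-8, m(4)) - 1131) = 257*((-4 - 31*(-8) + 12*((1/8)*4**2)) - 1131) = 257*((-4 + 248 + 12*((1/8)*16)) - 1131) = 257*((-4 + 248 + 12*2) - 1131) = 257*((-4 + 248 + 24) - 1131) = 257*(268 - 1131) = 257*(-863) = -221791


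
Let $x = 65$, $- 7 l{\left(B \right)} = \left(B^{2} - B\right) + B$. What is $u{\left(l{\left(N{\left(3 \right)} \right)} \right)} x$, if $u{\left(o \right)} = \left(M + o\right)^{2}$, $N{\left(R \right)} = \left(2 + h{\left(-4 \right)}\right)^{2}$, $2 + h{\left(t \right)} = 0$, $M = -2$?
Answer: $260$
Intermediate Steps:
$h{\left(t \right)} = -2$ ($h{\left(t \right)} = -2 + 0 = -2$)
$N{\left(R \right)} = 0$ ($N{\left(R \right)} = \left(2 - 2\right)^{2} = 0^{2} = 0$)
$l{\left(B \right)} = - \frac{B^{2}}{7}$ ($l{\left(B \right)} = - \frac{\left(B^{2} - B\right) + B}{7} = - \frac{B^{2}}{7}$)
$u{\left(o \right)} = \left(-2 + o\right)^{2}$
$u{\left(l{\left(N{\left(3 \right)} \right)} \right)} x = \left(-2 - \frac{0^{2}}{7}\right)^{2} \cdot 65 = \left(-2 - 0\right)^{2} \cdot 65 = \left(-2 + 0\right)^{2} \cdot 65 = \left(-2\right)^{2} \cdot 65 = 4 \cdot 65 = 260$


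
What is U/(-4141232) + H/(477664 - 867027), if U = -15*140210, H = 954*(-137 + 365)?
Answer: -40939430667/806221257608 ≈ -0.050779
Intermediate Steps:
H = 217512 (H = 954*228 = 217512)
U = -2103150
U/(-4141232) + H/(477664 - 867027) = -2103150/(-4141232) + 217512/(477664 - 867027) = -2103150*(-1/4141232) + 217512/(-389363) = 1051575/2070616 + 217512*(-1/389363) = 1051575/2070616 - 217512/389363 = -40939430667/806221257608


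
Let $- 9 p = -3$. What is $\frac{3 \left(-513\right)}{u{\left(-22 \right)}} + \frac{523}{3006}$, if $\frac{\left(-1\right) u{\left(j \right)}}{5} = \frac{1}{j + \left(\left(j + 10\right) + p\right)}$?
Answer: $- \frac{155747263}{15030} \approx -10362.0$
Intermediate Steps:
$p = \frac{1}{3}$ ($p = \left(- \frac{1}{9}\right) \left(-3\right) = \frac{1}{3} \approx 0.33333$)
$u{\left(j \right)} = - \frac{5}{\frac{31}{3} + 2 j}$ ($u{\left(j \right)} = - \frac{5}{j + \left(\left(j + 10\right) + \frac{1}{3}\right)} = - \frac{5}{j + \left(\left(10 + j\right) + \frac{1}{3}\right)} = - \frac{5}{j + \left(\frac{31}{3} + j\right)} = - \frac{5}{\frac{31}{3} + 2 j}$)
$\frac{3 \left(-513\right)}{u{\left(-22 \right)}} + \frac{523}{3006} = \frac{3 \left(-513\right)}{\left(-15\right) \frac{1}{31 + 6 \left(-22\right)}} + \frac{523}{3006} = - \frac{1539}{\left(-15\right) \frac{1}{31 - 132}} + 523 \cdot \frac{1}{3006} = - \frac{1539}{\left(-15\right) \frac{1}{-101}} + \frac{523}{3006} = - \frac{1539}{\left(-15\right) \left(- \frac{1}{101}\right)} + \frac{523}{3006} = - \frac{1539}{\frac{15}{101}} + \frac{523}{3006} = \left(-1539\right) \frac{101}{15} + \frac{523}{3006} = - \frac{51813}{5} + \frac{523}{3006} = - \frac{155747263}{15030}$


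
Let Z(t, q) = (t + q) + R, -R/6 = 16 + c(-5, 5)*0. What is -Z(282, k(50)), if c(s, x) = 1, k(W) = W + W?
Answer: -286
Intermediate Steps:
k(W) = 2*W
R = -96 (R = -6*(16 + 1*0) = -6*(16 + 0) = -6*16 = -96)
Z(t, q) = -96 + q + t (Z(t, q) = (t + q) - 96 = (q + t) - 96 = -96 + q + t)
-Z(282, k(50)) = -(-96 + 2*50 + 282) = -(-96 + 100 + 282) = -1*286 = -286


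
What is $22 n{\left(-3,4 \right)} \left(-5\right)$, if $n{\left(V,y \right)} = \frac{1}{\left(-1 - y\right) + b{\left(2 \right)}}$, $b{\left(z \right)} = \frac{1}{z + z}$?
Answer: $\frac{440}{19} \approx 23.158$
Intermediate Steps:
$b{\left(z \right)} = \frac{1}{2 z}$
$n{\left(V,y \right)} = \frac{1}{- \frac{3}{4} - y}$ ($n{\left(V,y \right)} = \frac{1}{\left(-1 - y\right) + \frac{1}{2 \cdot 2}} = \frac{1}{\left(-1 - y\right) + \frac{1}{2} \cdot \frac{1}{2}} = \frac{1}{\left(-1 - y\right) + \frac{1}{4}} = \frac{1}{- \frac{3}{4} - y}$)
$22 n{\left(-3,4 \right)} \left(-5\right) = 22 \left(- \frac{4}{3 + 4 \cdot 4}\right) \left(-5\right) = 22 \left(- \frac{4}{3 + 16}\right) \left(-5\right) = 22 \left(- \frac{4}{19}\right) \left(-5\right) = \left(- \frac{88}{19}\right) \left(-5\right) = \frac{440}{19}$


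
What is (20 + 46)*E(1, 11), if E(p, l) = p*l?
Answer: 726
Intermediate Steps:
E(p, l) = l*p
(20 + 46)*E(1, 11) = (20 + 46)*(11*1) = 66*11 = 726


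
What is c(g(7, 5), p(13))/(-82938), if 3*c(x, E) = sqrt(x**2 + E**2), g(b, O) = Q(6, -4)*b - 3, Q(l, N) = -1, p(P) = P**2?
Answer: -sqrt(28661)/248814 ≈ -0.00068041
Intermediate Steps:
g(b, O) = -3 - b (g(b, O) = -b - 3 = -3 - b)
c(x, E) = sqrt(E**2 + x**2)/3 (c(x, E) = sqrt(x**2 + E**2)/3 = sqrt(E**2 + x**2)/3)
c(g(7, 5), p(13))/(-82938) = (sqrt((13**2)**2 + (-3 - 1*7)**2)/3)/(-82938) = (sqrt(169**2 + (-3 - 7)**2)/3)*(-1/82938) = (sqrt(28561 + (-10)**2)/3)*(-1/82938) = (sqrt(28561 + 100)/3)*(-1/82938) = (sqrt(28661)/3)*(-1/82938) = -sqrt(28661)/248814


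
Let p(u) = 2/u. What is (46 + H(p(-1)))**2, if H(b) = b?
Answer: 1936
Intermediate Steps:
(46 + H(p(-1)))**2 = (46 + 2/(-1))**2 = (46 + 2*(-1))**2 = (46 - 2)**2 = 44**2 = 1936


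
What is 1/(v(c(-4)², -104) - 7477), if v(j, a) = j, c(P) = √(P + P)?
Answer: -1/7485 ≈ -0.00013360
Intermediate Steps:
c(P) = √2*√P (c(P) = √(2*P) = √2*√P)
1/(v(c(-4)², -104) - 7477) = 1/((√2*√(-4))² - 7477) = 1/((√2*(2*I))² - 7477) = 1/((2*I*√2)² - 7477) = 1/(-8 - 7477) = 1/(-7485) = -1/7485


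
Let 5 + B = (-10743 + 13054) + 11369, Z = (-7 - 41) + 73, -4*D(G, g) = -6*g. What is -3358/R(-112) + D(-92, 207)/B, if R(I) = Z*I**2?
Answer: 1029043/85769600 ≈ 0.011998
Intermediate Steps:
D(G, g) = 3*g/2 (D(G, g) = -(-3)*g/2 = 3*g/2)
Z = 25 (Z = -48 + 73 = 25)
R(I) = 25*I**2
B = 13675 (B = -5 + ((-10743 + 13054) + 11369) = -5 + (2311 + 11369) = -5 + 13680 = 13675)
-3358/R(-112) + D(-92, 207)/B = -3358/(25*(-112)**2) + ((3/2)*207)/13675 = -3358/(25*12544) + (621/2)*(1/13675) = -3358/313600 + 621/27350 = -3358*1/313600 + 621/27350 = -1679/156800 + 621/27350 = 1029043/85769600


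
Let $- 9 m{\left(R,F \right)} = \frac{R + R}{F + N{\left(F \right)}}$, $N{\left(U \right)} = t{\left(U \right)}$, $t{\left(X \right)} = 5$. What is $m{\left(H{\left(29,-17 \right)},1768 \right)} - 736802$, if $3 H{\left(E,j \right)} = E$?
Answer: $- \frac{35271448600}{47871} \approx -7.368 \cdot 10^{5}$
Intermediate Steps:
$N{\left(U \right)} = 5$
$H{\left(E,j \right)} = \frac{E}{3}$
$m{\left(R,F \right)} = - \frac{2 R}{9 \left(5 + F\right)}$ ($m{\left(R,F \right)} = - \frac{\left(R + R\right) \frac{1}{F + 5}}{9} = - \frac{2 R \frac{1}{5 + F}}{9} = - \frac{2 R}{9 \left(5 + F\right)}$)
$m{\left(H{\left(29,-17 \right)},1768 \right)} - 736802 = - \frac{2 \cdot \frac{1}{3} \cdot 29}{45 + 9 \cdot 1768} - 736802 = \left(-2\right) \frac{29}{3} \frac{1}{45 + 15912} - 736802 = \left(-2\right) \frac{29}{3} \cdot \frac{1}{15957} - 736802 = - \frac{58}{47871} - 736802 = - \frac{35271448600}{47871}$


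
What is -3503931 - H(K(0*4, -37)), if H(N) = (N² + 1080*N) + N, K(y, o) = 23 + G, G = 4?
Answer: -3533847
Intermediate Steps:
K(y, o) = 27 (K(y, o) = 23 + 4 = 27)
H(N) = N² + 1081*N
-3503931 - H(K(0*4, -37)) = -3503931 - 27*(1081 + 27) = -3503931 - 27*1108 = -3503931 - 1*29916 = -3503931 - 29916 = -3533847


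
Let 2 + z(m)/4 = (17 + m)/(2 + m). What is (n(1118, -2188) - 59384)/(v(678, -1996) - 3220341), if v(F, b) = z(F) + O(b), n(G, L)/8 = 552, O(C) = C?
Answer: 1868912/109559591 ≈ 0.017058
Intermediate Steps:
z(m) = -8 + 4*(17 + m)/(2 + m) (z(m) = -8 + 4*((17 + m)/(2 + m)) = -8 + 4*(17 + m)/(2 + m))
n(G, L) = 4416 (n(G, L) = 8*552 = 4416)
v(F, b) = b + 4*(13 - F)/(2 + F) (v(F, b) = 4*(13 - F)/(2 + F) + b = b + 4*(13 - F)/(2 + F))
(n(1118, -2188) - 59384)/(v(678, -1996) - 3220341) = (4416 - 59384)/((52 - 4*678 - 1996*(2 + 678))/(2 + 678) - 3220341) = -54968/((52 - 2712 - 1996*680)/680 - 3220341) = -54968/((52 - 2712 - 1357280)/680 - 3220341) = -54968/((1/680)*(-1359940) - 3220341) = -54968/(-67997/34 - 3220341) = -54968/(-109559591/34) = -54968*(-34/109559591) = 1868912/109559591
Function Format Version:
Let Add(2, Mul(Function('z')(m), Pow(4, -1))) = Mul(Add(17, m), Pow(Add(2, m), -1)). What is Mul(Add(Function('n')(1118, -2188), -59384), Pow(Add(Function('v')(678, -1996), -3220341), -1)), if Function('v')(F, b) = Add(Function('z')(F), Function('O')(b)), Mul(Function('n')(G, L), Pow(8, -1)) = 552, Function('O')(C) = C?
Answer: Rational(1868912, 109559591) ≈ 0.017058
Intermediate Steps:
Function('z')(m) = Add(-8, Mul(4, Pow(Add(2, m), -1), Add(17, m))) (Function('z')(m) = Add(-8, Mul(4, Mul(Add(17, m), Pow(Add(2, m), -1)))) = Add(-8, Mul(4, Mul(Pow(Add(2, m), -1), Add(17, m)))) = Add(-8, Mul(4, Pow(Add(2, m), -1), Add(17, m))))
Function('n')(G, L) = 4416 (Function('n')(G, L) = Mul(8, 552) = 4416)
Function('v')(F, b) = Add(b, Mul(4, Pow(Add(2, F), -1), Add(13, Mul(-1, F)))) (Function('v')(F, b) = Add(Mul(4, Pow(Add(2, F), -1), Add(13, Mul(-1, F))), b) = Add(b, Mul(4, Pow(Add(2, F), -1), Add(13, Mul(-1, F)))))
Mul(Add(Function('n')(1118, -2188), -59384), Pow(Add(Function('v')(678, -1996), -3220341), -1)) = Mul(Add(4416, -59384), Pow(Add(Mul(Pow(Add(2, 678), -1), Add(52, Mul(-4, 678), Mul(-1996, Add(2, 678)))), -3220341), -1)) = Mul(-54968, Pow(Add(Mul(Pow(680, -1), Add(52, -2712, Mul(-1996, 680))), -3220341), -1)) = Mul(-54968, Pow(Add(Mul(Rational(1, 680), Add(52, -2712, -1357280)), -3220341), -1)) = Mul(-54968, Pow(Add(Mul(Rational(1, 680), -1359940), -3220341), -1)) = Mul(-54968, Pow(Add(Rational(-67997, 34), -3220341), -1)) = Mul(-54968, Pow(Rational(-109559591, 34), -1)) = Mul(-54968, Rational(-34, 109559591)) = Rational(1868912, 109559591)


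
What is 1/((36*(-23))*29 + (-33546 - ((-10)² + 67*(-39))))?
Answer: -1/55045 ≈ -1.8167e-5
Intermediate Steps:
1/((36*(-23))*29 + (-33546 - ((-10)² + 67*(-39)))) = 1/(-828*29 + (-33546 - (100 - 2613))) = 1/(-24012 + (-33546 - 1*(-2513))) = 1/(-24012 + (-33546 + 2513)) = 1/(-24012 - 31033) = 1/(-55045) = -1/55045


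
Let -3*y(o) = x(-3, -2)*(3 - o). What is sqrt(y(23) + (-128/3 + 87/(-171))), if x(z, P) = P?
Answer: I*sqrt(183597)/57 ≈ 7.5172*I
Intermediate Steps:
y(o) = 2 - 2*o/3 (y(o) = -(-2)*(3 - o)/3 = -(-6 + 2*o)/3 = 2 - 2*o/3)
sqrt(y(23) + (-128/3 + 87/(-171))) = sqrt((2 - 2/3*23) + (-128/3 + 87/(-171))) = sqrt((2 - 46/3) + (-128*1/3 + 87*(-1/171))) = sqrt(-40/3 + (-128/3 - 29/57)) = sqrt(-40/3 - 2461/57) = sqrt(-3221/57) = I*sqrt(183597)/57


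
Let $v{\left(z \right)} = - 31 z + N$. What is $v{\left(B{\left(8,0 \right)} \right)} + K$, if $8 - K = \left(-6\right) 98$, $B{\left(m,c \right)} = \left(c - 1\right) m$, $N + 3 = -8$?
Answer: $833$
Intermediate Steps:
$N = -11$ ($N = -3 - 8 = -11$)
$B{\left(m,c \right)} = m \left(-1 + c\right)$ ($B{\left(m,c \right)} = \left(-1 + c\right) m = m \left(-1 + c\right)$)
$v{\left(z \right)} = -11 - 31 z$ ($v{\left(z \right)} = - 31 z - 11 = -11 - 31 z$)
$K = 596$ ($K = 8 - \left(-6\right) 98 = 8 - -588 = 8 + 588 = 596$)
$v{\left(B{\left(8,0 \right)} \right)} + K = \left(-11 - 31 \cdot 8 \left(-1 + 0\right)\right) + 596 = \left(-11 - 31 \cdot 8 \left(-1\right)\right) + 596 = \left(-11 - -248\right) + 596 = \left(-11 + 248\right) + 596 = 237 + 596 = 833$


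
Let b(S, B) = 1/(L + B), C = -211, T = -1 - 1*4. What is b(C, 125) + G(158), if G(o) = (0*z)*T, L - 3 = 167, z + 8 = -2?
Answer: 1/295 ≈ 0.0033898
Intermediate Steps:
T = -5 (T = -1 - 4 = -5)
z = -10 (z = -8 - 2 = -10)
L = 170 (L = 3 + 167 = 170)
b(S, B) = 1/(170 + B)
G(o) = 0 (G(o) = (0*(-10))*(-5) = 0*(-5) = 0)
b(C, 125) + G(158) = 1/(170 + 125) + 0 = 1/295 + 0 = 1/295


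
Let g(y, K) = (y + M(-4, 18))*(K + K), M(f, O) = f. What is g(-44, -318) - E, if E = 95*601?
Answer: -26567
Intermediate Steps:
E = 57095
g(y, K) = 2*K*(-4 + y) (g(y, K) = (y - 4)*(K + K) = (-4 + y)*(2*K) = 2*K*(-4 + y))
g(-44, -318) - E = 2*(-318)*(-4 - 44) - 1*57095 = 2*(-318)*(-48) - 57095 = 30528 - 57095 = -26567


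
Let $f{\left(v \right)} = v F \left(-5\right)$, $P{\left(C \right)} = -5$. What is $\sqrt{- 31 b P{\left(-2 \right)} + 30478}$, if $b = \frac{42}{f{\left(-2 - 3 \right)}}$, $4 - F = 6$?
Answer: $\frac{\sqrt{758695}}{5} \approx 174.21$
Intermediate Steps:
$F = -2$ ($F = 4 - 6 = -2$)
$f{\left(v \right)} = 10 v$ ($f{\left(v \right)} = v \left(-2\right) \left(-5\right) = - 2 v \left(-5\right) = 10 v$)
$b = - \frac{21}{25}$ ($b = \frac{42}{10 \left(-2 - 3\right)} = \frac{42}{10 \left(-5\right)} = \frac{42}{-50} = 42 \left(- \frac{1}{50}\right) = - \frac{21}{25} \approx -0.84$)
$\sqrt{- 31 b P{\left(-2 \right)} + 30478} = \sqrt{\left(-31\right) \left(- \frac{21}{25}\right) \left(-5\right) + 30478} = \sqrt{\frac{651}{25} \left(-5\right) + 30478} = \sqrt{- \frac{651}{5} + 30478} = \sqrt{\frac{151739}{5}} = \frac{\sqrt{758695}}{5}$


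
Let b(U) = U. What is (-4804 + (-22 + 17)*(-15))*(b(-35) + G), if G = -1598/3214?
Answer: 269761076/1607 ≈ 1.6787e+5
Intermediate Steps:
G = -799/1607 (G = -1598*1/3214 = -799/1607 ≈ -0.49720)
(-4804 + (-22 + 17)*(-15))*(b(-35) + G) = (-4804 + (-22 + 17)*(-15))*(-35 - 799/1607) = (-4804 - 5*(-15))*(-57044/1607) = (-4804 + 75)*(-57044/1607) = -4729*(-57044/1607) = 269761076/1607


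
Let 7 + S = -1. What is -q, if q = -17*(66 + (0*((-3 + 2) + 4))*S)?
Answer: 1122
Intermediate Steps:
S = -8 (S = -7 - 1 = -8)
q = -1122 (q = -17*(66 + (0*((-3 + 2) + 4))*(-8)) = -17*(66 + (0*(-1 + 4))*(-8)) = -17*(66 + (0*3)*(-8)) = -17*(66 + 0*(-8)) = -17*(66 + 0) = -17*66 = -1122)
-q = -1*(-1122) = 1122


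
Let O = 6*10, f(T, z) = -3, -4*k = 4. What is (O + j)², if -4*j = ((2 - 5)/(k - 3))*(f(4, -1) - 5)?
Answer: 15129/4 ≈ 3782.3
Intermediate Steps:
k = -1 (k = -¼*4 = -1)
j = 3/2 (j = -(2 - 5)/(-1 - 3)*(-3 - 5)/4 = -(-3/(-4))*(-8)/4 = -(-3*(-¼))*(-8)/4 = -3*(-8)/16 = -¼*(-6) = 3/2 ≈ 1.5000)
O = 60
(O + j)² = (60 + 3/2)² = (123/2)² = 15129/4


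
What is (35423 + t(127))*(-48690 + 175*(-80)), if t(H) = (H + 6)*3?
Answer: -2245681180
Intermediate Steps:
t(H) = 18 + 3*H (t(H) = (6 + H)*3 = 18 + 3*H)
(35423 + t(127))*(-48690 + 175*(-80)) = (35423 + (18 + 3*127))*(-48690 + 175*(-80)) = (35423 + (18 + 381))*(-48690 - 14000) = (35423 + 399)*(-62690) = 35822*(-62690) = -2245681180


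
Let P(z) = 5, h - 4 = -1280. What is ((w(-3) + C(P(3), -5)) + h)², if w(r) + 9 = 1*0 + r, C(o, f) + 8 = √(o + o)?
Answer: (1296 - √10)² ≈ 1.6714e+6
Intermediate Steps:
h = -1276 (h = 4 - 1280 = -1276)
C(o, f) = -8 + √2*√o (C(o, f) = -8 + √(o + o) = -8 + √(2*o) = -8 + √2*√o)
w(r) = -9 + r (w(r) = -9 + (1*0 + r) = -9 + (0 + r) = -9 + r)
((w(-3) + C(P(3), -5)) + h)² = (((-9 - 3) + (-8 + √2*√5)) - 1276)² = ((-12 + (-8 + √10)) - 1276)² = ((-20 + √10) - 1276)² = (-1296 + √10)²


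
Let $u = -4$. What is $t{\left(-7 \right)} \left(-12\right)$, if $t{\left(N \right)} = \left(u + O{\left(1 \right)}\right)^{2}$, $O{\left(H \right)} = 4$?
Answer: $0$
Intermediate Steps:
$t{\left(N \right)} = 0$ ($t{\left(N \right)} = \left(-4 + 4\right)^{2} = 0^{2} = 0$)
$t{\left(-7 \right)} \left(-12\right) = 0 \left(-12\right) = 0$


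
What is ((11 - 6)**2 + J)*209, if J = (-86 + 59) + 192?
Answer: 39710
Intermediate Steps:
J = 165 (J = -27 + 192 = 165)
((11 - 6)**2 + J)*209 = ((11 - 6)**2 + 165)*209 = (5**2 + 165)*209 = (25 + 165)*209 = 190*209 = 39710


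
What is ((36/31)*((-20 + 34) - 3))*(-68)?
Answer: -26928/31 ≈ -868.65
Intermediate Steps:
((36/31)*((-20 + 34) - 3))*(-68) = ((36*(1/31))*(14 - 3))*(-68) = ((36/31)*11)*(-68) = (396/31)*(-68) = -26928/31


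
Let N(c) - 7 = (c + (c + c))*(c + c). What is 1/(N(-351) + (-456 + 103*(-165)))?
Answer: 1/721762 ≈ 1.3855e-6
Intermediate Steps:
N(c) = 7 + 6*c**2 (N(c) = 7 + (c + (c + c))*(c + c) = 7 + (c + 2*c)*(2*c) = 7 + (3*c)*(2*c) = 7 + 6*c**2)
1/(N(-351) + (-456 + 103*(-165))) = 1/((7 + 6*(-351)**2) + (-456 + 103*(-165))) = 1/((7 + 6*123201) + (-456 - 16995)) = 1/((7 + 739206) - 17451) = 1/(739213 - 17451) = 1/721762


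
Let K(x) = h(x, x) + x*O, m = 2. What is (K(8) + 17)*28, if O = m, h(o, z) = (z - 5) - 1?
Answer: 980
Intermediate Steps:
h(o, z) = -6 + z (h(o, z) = (-5 + z) - 1 = -6 + z)
O = 2
K(x) = -6 + 3*x (K(x) = (-6 + x) + x*2 = (-6 + x) + 2*x = -6 + 3*x)
(K(8) + 17)*28 = ((-6 + 3*8) + 17)*28 = ((-6 + 24) + 17)*28 = (18 + 17)*28 = 35*28 = 980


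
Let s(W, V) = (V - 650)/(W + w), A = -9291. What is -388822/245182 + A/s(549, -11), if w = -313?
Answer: 38381976835/11576093 ≈ 3315.6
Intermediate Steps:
s(W, V) = (-650 + V)/(-313 + W) (s(W, V) = (V - 650)/(W - 313) = (-650 + V)/(-313 + W))
-388822/245182 + A/s(549, -11) = -388822/245182 - 9291*(-313 + 549)/(-650 - 11) = -388822*1/245182 - 9291/(-661/236) = -27773/17513 - 9291/((1/236)*(-661)) = -27773/17513 - 9291/(-661/236) = -27773/17513 - 9291*(-236/661) = -27773/17513 + 2192676/661 = 38381976835/11576093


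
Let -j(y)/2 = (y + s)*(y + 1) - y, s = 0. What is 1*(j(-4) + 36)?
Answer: 4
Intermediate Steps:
j(y) = 2*y - 2*y*(1 + y) (j(y) = -2*((y + 0)*(y + 1) - y) = -2*(y*(1 + y) - y) = -2*(-y + y*(1 + y)) = 2*y - 2*y*(1 + y))
1*(j(-4) + 36) = 1*(-2*(-4)² + 36) = 1*(-2*16 + 36) = 1*(-32 + 36) = 1*4 = 4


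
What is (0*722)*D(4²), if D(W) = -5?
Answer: 0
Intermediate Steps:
(0*722)*D(4²) = (0*722)*(-5) = 0*(-5) = 0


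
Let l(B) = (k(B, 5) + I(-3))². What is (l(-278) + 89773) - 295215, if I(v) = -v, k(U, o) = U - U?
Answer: -205433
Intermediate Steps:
k(U, o) = 0
l(B) = 9 (l(B) = (0 - 1*(-3))² = (0 + 3)² = 3² = 9)
(l(-278) + 89773) - 295215 = (9 + 89773) - 295215 = 89782 - 295215 = -205433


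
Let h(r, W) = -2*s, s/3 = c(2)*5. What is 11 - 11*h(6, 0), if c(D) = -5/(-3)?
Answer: 561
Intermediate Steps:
c(D) = 5/3 (c(D) = -5*(-⅓) = 5/3)
s = 25 (s = 3*((5/3)*5) = 3*(25/3) = 25)
h(r, W) = -50 (h(r, W) = -2*25 = -50)
11 - 11*h(6, 0) = 11 - 11*(-50) = 11 + 550 = 561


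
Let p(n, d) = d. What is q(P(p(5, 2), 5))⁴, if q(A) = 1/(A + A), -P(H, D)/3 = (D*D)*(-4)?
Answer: 1/129600000000 ≈ 7.7161e-12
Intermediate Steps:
P(H, D) = 12*D² (P(H, D) = -3*D*D*(-4) = -3*D²*(-4) = -(-12)*D² = 12*D²)
q(A) = 1/(2*A)
q(P(p(5, 2), 5))⁴ = (1/(2*((12*5²))))⁴ = (1/(2*((12*25))))⁴ = ((½)/300)⁴ = ((½)*(1/300))⁴ = (1/600)⁴ = 1/129600000000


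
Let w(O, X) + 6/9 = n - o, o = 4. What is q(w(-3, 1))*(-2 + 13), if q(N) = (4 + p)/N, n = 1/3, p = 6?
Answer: -330/13 ≈ -25.385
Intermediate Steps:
n = ⅓ ≈ 0.33333
w(O, X) = -13/3 (w(O, X) = -⅔ + (⅓ - 1*4) = -⅔ + (⅓ - 4) = -⅔ - 11/3 = -13/3)
q(N) = 10/N (q(N) = (4 + 6)/N = 10/N)
q(w(-3, 1))*(-2 + 13) = (10/(-13/3))*(-2 + 13) = (10*(-3/13))*11 = -30/13*11 = -330/13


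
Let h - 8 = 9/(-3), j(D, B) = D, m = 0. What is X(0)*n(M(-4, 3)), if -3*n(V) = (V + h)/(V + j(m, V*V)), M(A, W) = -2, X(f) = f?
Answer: 0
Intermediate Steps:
h = 5 (h = 8 + 9/(-3) = 8 + 9*(-⅓) = 8 - 3 = 5)
n(V) = -(5 + V)/(3*V) (n(V) = -(V + 5)/(3*(V + 0)) = -(5 + V)/(3*V))
X(0)*n(M(-4, 3)) = 0*((⅓)*(-5 - 1*(-2))/(-2)) = 0*((⅓)*(-½)*(-5 + 2)) = 0*((⅓)*(-½)*(-3)) = 0*(½) = 0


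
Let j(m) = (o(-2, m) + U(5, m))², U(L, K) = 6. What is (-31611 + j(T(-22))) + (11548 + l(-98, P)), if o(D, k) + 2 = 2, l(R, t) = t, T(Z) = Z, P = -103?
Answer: -20130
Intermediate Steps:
o(D, k) = 0 (o(D, k) = -2 + 2 = 0)
j(m) = 36 (j(m) = (0 + 6)² = 6² = 36)
(-31611 + j(T(-22))) + (11548 + l(-98, P)) = (-31611 + 36) + (11548 - 103) = -31575 + 11445 = -20130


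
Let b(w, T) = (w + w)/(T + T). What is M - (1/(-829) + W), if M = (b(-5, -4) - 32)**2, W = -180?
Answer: 14929477/13264 ≈ 1125.6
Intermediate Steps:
b(w, T) = w/T (b(w, T) = (2*w)/((2*T)) = (2*w)*(1/(2*T)) = w/T)
M = 15129/16 (M = (-5/(-4) - 32)**2 = (-5*(-1/4) - 32)**2 = (5/4 - 32)**2 = (-123/4)**2 = 15129/16 ≈ 945.56)
M - (1/(-829) + W) = 15129/16 - (1/(-829) - 180) = 15129/16 - (-1/829 - 180) = 15129/16 - 1*(-149221/829) = 15129/16 + 149221/829 = 14929477/13264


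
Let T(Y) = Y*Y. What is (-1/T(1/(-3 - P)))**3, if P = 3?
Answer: -46656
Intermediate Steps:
T(Y) = Y**2
(-1/T(1/(-3 - P)))**3 = (-1/((1/(-3 - 1*3))**2))**3 = (-1/((1/(-3 - 3))**2))**3 = (-1/((1/(-6))**2))**3 = (-1/((-1/6)**2))**3 = (-1/1/36)**3 = (-1*36)**3 = (-36)**3 = -46656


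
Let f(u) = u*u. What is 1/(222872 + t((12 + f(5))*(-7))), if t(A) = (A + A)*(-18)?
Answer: 1/232196 ≈ 4.3067e-6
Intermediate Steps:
f(u) = u²
t(A) = -36*A (t(A) = (2*A)*(-18) = -36*A)
1/(222872 + t((12 + f(5))*(-7))) = 1/(222872 - 36*(12 + 5²)*(-7)) = 1/(222872 - 36*(12 + 25)*(-7)) = 1/(222872 - 1332*(-7)) = 1/(222872 - 36*(-259)) = 1/(222872 + 9324) = 1/232196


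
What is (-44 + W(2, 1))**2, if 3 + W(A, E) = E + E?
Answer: 2025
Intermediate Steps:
W(A, E) = -3 + 2*E (W(A, E) = -3 + (E + E) = -3 + 2*E)
(-44 + W(2, 1))**2 = (-44 + (-3 + 2*1))**2 = (-44 + (-3 + 2))**2 = (-44 - 1)**2 = (-45)**2 = 2025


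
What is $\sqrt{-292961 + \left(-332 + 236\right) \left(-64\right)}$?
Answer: $i \sqrt{286817} \approx 535.55 i$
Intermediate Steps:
$\sqrt{-292961 + \left(-332 + 236\right) \left(-64\right)} = \sqrt{-292961 - -6144} = \sqrt{-292961 + 6144} = \sqrt{-286817} = i \sqrt{286817}$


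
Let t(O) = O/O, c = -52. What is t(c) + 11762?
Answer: 11763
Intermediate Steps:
t(O) = 1
t(c) + 11762 = 1 + 11762 = 11763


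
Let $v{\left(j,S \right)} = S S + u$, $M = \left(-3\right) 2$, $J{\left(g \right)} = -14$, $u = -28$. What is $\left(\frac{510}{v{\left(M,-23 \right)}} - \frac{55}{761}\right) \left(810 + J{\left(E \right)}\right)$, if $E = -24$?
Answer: $\frac{95667260}{127087} \approx 752.77$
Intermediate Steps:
$M = -6$
$v{\left(j,S \right)} = -28 + S^{2}$ ($v{\left(j,S \right)} = S S - 28 = S^{2} - 28 = -28 + S^{2}$)
$\left(\frac{510}{v{\left(M,-23 \right)}} - \frac{55}{761}\right) \left(810 + J{\left(E \right)}\right) = \left(\frac{510}{-28 + \left(-23\right)^{2}} - \frac{55}{761}\right) \left(810 - 14\right) = \left(\frac{510}{-28 + 529} - \frac{55}{761}\right) 796 = \left(\frac{510}{501} - \frac{55}{761}\right) 796 = \left(510 \cdot \frac{1}{501} - \frac{55}{761}\right) 796 = \left(\frac{170}{167} - \frac{55}{761}\right) 796 = \frac{120185}{127087} \cdot 796 = \frac{95667260}{127087}$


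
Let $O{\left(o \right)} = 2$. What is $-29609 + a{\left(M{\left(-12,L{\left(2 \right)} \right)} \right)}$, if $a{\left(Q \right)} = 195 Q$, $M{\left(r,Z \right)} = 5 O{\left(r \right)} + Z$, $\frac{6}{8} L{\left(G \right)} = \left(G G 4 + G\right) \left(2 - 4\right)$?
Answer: $-37019$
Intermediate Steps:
$L{\left(G \right)} = - \frac{32 G^{2}}{3} - \frac{8 G}{3}$ ($L{\left(G \right)} = \frac{4 \left(G G 4 + G\right) \left(2 - 4\right)}{3} = \frac{4 \left(G^{2} \cdot 4 + G\right) \left(-2\right)}{3} = \frac{4 \left(4 G^{2} + G\right) \left(-2\right)}{3} = \frac{4 \left(G + 4 G^{2}\right) \left(-2\right)}{3} = \frac{4 \left(- 8 G^{2} - 2 G\right)}{3} = - \frac{32 G^{2}}{3} - \frac{8 G}{3}$)
$M{\left(r,Z \right)} = 10 + Z$ ($M{\left(r,Z \right)} = 5 \cdot 2 + Z = 10 + Z$)
$-29609 + a{\left(M{\left(-12,L{\left(2 \right)} \right)} \right)} = -29609 + 195 \left(10 - \frac{16 \left(1 + 4 \cdot 2\right)}{3}\right) = -29609 + 195 \left(10 - \frac{16 \left(1 + 8\right)}{3}\right) = -29609 + 195 \left(10 - \frac{16}{3} \cdot 9\right) = -29609 + 195 \left(10 - 48\right) = -29609 + 195 \left(-38\right) = -29609 - 7410 = -37019$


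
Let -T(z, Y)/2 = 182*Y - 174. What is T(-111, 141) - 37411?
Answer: -88387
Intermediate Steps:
T(z, Y) = 348 - 364*Y (T(z, Y) = -2*(182*Y - 174) = -2*(-174 + 182*Y) = 348 - 364*Y)
T(-111, 141) - 37411 = (348 - 364*141) - 37411 = (348 - 51324) - 37411 = -50976 - 37411 = -88387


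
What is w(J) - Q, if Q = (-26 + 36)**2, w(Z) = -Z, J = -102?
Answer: 2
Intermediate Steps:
Q = 100 (Q = 10**2 = 100)
w(J) - Q = -1*(-102) - 1*100 = 102 - 100 = 2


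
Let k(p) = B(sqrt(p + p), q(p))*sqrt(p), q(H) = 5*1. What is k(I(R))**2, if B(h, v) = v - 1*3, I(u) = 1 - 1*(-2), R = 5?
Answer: 12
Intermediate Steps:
I(u) = 3 (I(u) = 1 + 2 = 3)
q(H) = 5
B(h, v) = -3 + v (B(h, v) = v - 3 = -3 + v)
k(p) = 2*sqrt(p) (k(p) = (-3 + 5)*sqrt(p) = 2*sqrt(p))
k(I(R))**2 = (2*sqrt(3))**2 = 12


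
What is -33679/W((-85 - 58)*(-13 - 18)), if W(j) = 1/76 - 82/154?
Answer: 197089508/3039 ≈ 64853.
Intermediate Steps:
W(j) = -3039/5852 (W(j) = 1*(1/76) - 82*1/154 = 1/76 - 41/77 = -3039/5852)
-33679/W((-85 - 58)*(-13 - 18)) = -33679/(-3039/5852) = -33679*(-5852/3039) = 197089508/3039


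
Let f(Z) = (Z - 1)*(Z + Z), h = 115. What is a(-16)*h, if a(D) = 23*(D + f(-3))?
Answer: 21160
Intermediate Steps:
f(Z) = 2*Z*(-1 + Z) (f(Z) = (-1 + Z)*(2*Z) = 2*Z*(-1 + Z))
a(D) = 552 + 23*D (a(D) = 23*(D + 2*(-3)*(-1 - 3)) = 23*(D + 2*(-3)*(-4)) = 23*(D + 24) = 23*(24 + D) = 552 + 23*D)
a(-16)*h = (552 + 23*(-16))*115 = (552 - 368)*115 = 184*115 = 21160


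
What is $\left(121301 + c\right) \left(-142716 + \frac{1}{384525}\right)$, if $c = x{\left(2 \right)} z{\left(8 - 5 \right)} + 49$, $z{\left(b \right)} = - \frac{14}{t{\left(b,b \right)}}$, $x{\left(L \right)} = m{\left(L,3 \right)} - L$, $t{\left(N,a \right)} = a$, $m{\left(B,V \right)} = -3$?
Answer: $- \frac{3996425997524776}{230715} \approx -1.7322 \cdot 10^{10}$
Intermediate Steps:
$x{\left(L \right)} = -3 - L$
$z{\left(b \right)} = - \frac{14}{b}$
$c = \frac{217}{3}$ ($c = \left(-3 - 2\right) \left(- \frac{14}{8 - 5}\right) + 49 = \left(-3 - 2\right) \left(- \frac{14}{3}\right) + 49 = - 5 \left(\left(-14\right) \frac{1}{3}\right) + 49 = \left(-5\right) \left(- \frac{14}{3}\right) + 49 = \frac{70}{3} + 49 = \frac{217}{3} \approx 72.333$)
$\left(121301 + c\right) \left(-142716 + \frac{1}{384525}\right) = \left(121301 + \frac{217}{3}\right) \left(-142716 + \frac{1}{384525}\right) = \frac{364120 \left(-142716 + \frac{1}{384525}\right)}{3} = \frac{364120}{3} \left(- \frac{54877869899}{384525}\right) = - \frac{3996425997524776}{230715}$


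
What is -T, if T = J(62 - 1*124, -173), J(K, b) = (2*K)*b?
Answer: -21452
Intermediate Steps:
J(K, b) = 2*K*b
T = 21452 (T = 2*(62 - 1*124)*(-173) = 2*(62 - 124)*(-173) = 2*(-62)*(-173) = 21452)
-T = -1*21452 = -21452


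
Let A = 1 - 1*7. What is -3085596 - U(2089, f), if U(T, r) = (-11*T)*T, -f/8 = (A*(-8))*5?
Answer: 44917535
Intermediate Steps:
A = -6 (A = 1 - 7 = -6)
f = -1920 (f = -8*(-6*(-8))*5 = -384*5 = -8*240 = -1920)
U(T, r) = -11*T**2
-3085596 - U(2089, f) = -3085596 - (-11)*2089**2 = -3085596 - (-11)*4363921 = -3085596 - 1*(-48003131) = -3085596 + 48003131 = 44917535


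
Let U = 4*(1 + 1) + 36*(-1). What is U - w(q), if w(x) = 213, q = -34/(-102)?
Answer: -241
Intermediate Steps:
q = 1/3 (q = -34*(-1/102) = 1/3 ≈ 0.33333)
U = -28 (U = 4*2 - 36 = 8 - 36 = -28)
U - w(q) = -28 - 1*213 = -28 - 213 = -241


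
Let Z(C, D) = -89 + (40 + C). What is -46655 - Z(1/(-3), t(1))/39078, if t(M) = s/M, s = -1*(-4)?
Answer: -2734776061/58617 ≈ -46655.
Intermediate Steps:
s = 4
t(M) = 4/M
Z(C, D) = -49 + C
-46655 - Z(1/(-3), t(1))/39078 = -46655 - (-49 + 1/(-3))/39078 = -46655 - (-49 - ⅓)/39078 = -46655 - (-148)/(3*39078) = -46655 - 1*(-74/58617) = -46655 + 74/58617 = -2734776061/58617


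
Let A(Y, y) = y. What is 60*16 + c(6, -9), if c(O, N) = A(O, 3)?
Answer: 963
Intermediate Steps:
c(O, N) = 3
60*16 + c(6, -9) = 60*16 + 3 = 960 + 3 = 963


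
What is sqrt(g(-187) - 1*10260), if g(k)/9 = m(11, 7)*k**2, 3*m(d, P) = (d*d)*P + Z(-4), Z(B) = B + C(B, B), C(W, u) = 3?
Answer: 3*sqrt(9860118) ≈ 9420.3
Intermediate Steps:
Z(B) = 3 + B (Z(B) = B + 3 = 3 + B)
m(d, P) = -1/3 + P*d**2/3 (m(d, P) = ((d*d)*P + (3 - 4))/3 = (d**2*P - 1)/3 = (P*d**2 - 1)/3 = (-1 + P*d**2)/3 = -1/3 + P*d**2/3)
g(k) = 2538*k**2 (g(k) = 9*((-1/3 + (1/3)*7*11**2)*k**2) = 9*((-1/3 + (1/3)*7*121)*k**2) = 9*((-1/3 + 847/3)*k**2) = 9*(282*k**2) = 2538*k**2)
sqrt(g(-187) - 1*10260) = sqrt(2538*(-187)**2 - 1*10260) = sqrt(2538*34969 - 10260) = sqrt(88751322 - 10260) = sqrt(88741062) = 3*sqrt(9860118)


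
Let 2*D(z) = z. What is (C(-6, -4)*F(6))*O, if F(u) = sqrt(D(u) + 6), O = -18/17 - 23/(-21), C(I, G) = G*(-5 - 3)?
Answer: 416/119 ≈ 3.4958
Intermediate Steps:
D(z) = z/2
C(I, G) = -8*G (C(I, G) = G*(-8) = -8*G)
O = 13/357 (O = -18*1/17 - 23*(-1/21) = -18/17 + 23/21 = 13/357 ≈ 0.036415)
F(u) = sqrt(6 + u/2) (F(u) = sqrt(u/2 + 6) = sqrt(6 + u/2))
(C(-6, -4)*F(6))*O = ((-8*(-4))*(sqrt(24 + 2*6)/2))*(13/357) = (32*(sqrt(24 + 12)/2))*(13/357) = (32*(sqrt(36)/2))*(13/357) = (32*((1/2)*6))*(13/357) = (32*3)*(13/357) = 96*(13/357) = 416/119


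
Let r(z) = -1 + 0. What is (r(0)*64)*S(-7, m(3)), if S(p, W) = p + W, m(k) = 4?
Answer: 192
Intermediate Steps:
r(z) = -1
S(p, W) = W + p
(r(0)*64)*S(-7, m(3)) = (-1*64)*(4 - 7) = -64*(-3) = 192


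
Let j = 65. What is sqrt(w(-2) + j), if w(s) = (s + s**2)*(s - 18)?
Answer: 5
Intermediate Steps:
w(s) = (-18 + s)*(s + s**2) (w(s) = (s + s**2)*(-18 + s) = (-18 + s)*(s + s**2))
sqrt(w(-2) + j) = sqrt(-2*(-18 + (-2)**2 - 17*(-2)) + 65) = sqrt(-2*(-18 + 4 + 34) + 65) = sqrt(-2*20 + 65) = sqrt(-40 + 65) = sqrt(25) = 5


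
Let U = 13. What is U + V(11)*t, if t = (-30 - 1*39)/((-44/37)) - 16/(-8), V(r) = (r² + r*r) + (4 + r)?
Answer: 679309/44 ≈ 15439.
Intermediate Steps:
V(r) = 4 + r + 2*r² (V(r) = (r² + r²) + (4 + r) = 2*r² + (4 + r) = 4 + r + 2*r²)
t = 2641/44 (t = (-30 - 39)/((-44*1/37)) - 16*(-⅛) = -69/(-44/37) + 2 = -69*(-37/44) + 2 = 2553/44 + 2 = 2641/44 ≈ 60.023)
U + V(11)*t = 13 + (4 + 11 + 2*11²)*(2641/44) = 13 + (4 + 11 + 2*121)*(2641/44) = 13 + (4 + 11 + 242)*(2641/44) = 13 + 257*(2641/44) = 13 + 678737/44 = 679309/44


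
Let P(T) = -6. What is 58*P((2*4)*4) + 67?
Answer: -281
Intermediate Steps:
58*P((2*4)*4) + 67 = 58*(-6) + 67 = -348 + 67 = -281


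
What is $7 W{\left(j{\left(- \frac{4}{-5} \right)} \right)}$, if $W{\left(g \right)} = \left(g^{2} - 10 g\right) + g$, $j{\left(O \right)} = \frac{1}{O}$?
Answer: $- \frac{1085}{16} \approx -67.813$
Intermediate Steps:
$W{\left(g \right)} = g^{2} - 9 g$
$7 W{\left(j{\left(- \frac{4}{-5} \right)} \right)} = 7 \frac{-9 + \frac{1}{\left(-4\right) \frac{1}{-5}}}{\left(-4\right) \frac{1}{-5}} = 7 \frac{-9 + \frac{1}{\left(-4\right) \left(- \frac{1}{5}\right)}}{\left(-4\right) \left(- \frac{1}{5}\right)} = 7 \frac{-9 + \frac{1}{\frac{4}{5}}}{\frac{4}{5}} = 7 \frac{5 \left(-9 + \frac{5}{4}\right)}{4} = 7 \cdot \frac{5}{4} \left(- \frac{31}{4}\right) = 7 \left(- \frac{155}{16}\right) = - \frac{1085}{16}$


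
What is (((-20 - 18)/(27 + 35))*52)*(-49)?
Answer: 48412/31 ≈ 1561.7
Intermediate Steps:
(((-20 - 18)/(27 + 35))*52)*(-49) = (-38/62*52)*(-49) = (-38*1/62*52)*(-49) = -19/31*52*(-49) = -988/31*(-49) = 48412/31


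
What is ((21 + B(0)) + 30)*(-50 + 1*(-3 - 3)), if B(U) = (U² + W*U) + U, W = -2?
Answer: -2856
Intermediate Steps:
B(U) = U² - U (B(U) = (U² - 2*U) + U = U² - U)
((21 + B(0)) + 30)*(-50 + 1*(-3 - 3)) = ((21 + 0*(-1 + 0)) + 30)*(-50 + 1*(-3 - 3)) = ((21 + 0*(-1)) + 30)*(-50 + 1*(-6)) = ((21 + 0) + 30)*(-50 - 6) = (21 + 30)*(-56) = 51*(-56) = -2856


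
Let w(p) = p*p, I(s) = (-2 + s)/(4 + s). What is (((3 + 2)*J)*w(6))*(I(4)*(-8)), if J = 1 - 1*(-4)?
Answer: -1800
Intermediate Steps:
J = 5 (J = 1 + 4 = 5)
I(s) = (-2 + s)/(4 + s)
w(p) = p²
(((3 + 2)*J)*w(6))*(I(4)*(-8)) = (((3 + 2)*5)*6²)*(((-2 + 4)/(4 + 4))*(-8)) = ((5*5)*36)*((2/8)*(-8)) = (25*36)*(((⅛)*2)*(-8)) = 900*((¼)*(-8)) = 900*(-2) = -1800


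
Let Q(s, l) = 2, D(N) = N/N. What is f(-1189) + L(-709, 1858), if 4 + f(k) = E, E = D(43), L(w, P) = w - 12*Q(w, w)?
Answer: -736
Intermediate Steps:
D(N) = 1
L(w, P) = -24 + w (L(w, P) = w - 12*2 = w - 24 = -24 + w)
E = 1
f(k) = -3 (f(k) = -4 + 1 = -3)
f(-1189) + L(-709, 1858) = -3 + (-24 - 709) = -3 - 733 = -736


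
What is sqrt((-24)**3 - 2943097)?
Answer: I*sqrt(2956921) ≈ 1719.6*I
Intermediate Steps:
sqrt((-24)**3 - 2943097) = sqrt(-13824 - 2943097) = sqrt(-2956921) = I*sqrt(2956921)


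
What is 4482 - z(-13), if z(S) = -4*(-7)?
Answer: 4454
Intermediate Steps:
z(S) = 28
4482 - z(-13) = 4482 - 1*28 = 4482 - 28 = 4454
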